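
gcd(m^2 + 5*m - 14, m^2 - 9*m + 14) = m - 2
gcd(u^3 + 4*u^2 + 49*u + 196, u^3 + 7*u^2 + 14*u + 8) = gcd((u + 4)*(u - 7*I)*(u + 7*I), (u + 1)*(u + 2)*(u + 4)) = u + 4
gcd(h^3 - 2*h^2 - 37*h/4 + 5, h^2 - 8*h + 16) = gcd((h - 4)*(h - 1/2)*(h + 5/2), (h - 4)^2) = h - 4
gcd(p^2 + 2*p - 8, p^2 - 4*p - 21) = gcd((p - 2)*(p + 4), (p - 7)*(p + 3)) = 1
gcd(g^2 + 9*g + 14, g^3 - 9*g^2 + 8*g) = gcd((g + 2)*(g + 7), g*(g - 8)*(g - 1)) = 1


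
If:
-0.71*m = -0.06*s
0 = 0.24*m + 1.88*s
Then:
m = 0.00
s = 0.00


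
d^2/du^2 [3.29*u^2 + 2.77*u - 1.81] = 6.58000000000000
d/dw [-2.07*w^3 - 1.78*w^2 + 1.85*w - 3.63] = -6.21*w^2 - 3.56*w + 1.85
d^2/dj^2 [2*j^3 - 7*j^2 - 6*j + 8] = 12*j - 14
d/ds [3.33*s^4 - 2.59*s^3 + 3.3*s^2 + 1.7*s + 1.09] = 13.32*s^3 - 7.77*s^2 + 6.6*s + 1.7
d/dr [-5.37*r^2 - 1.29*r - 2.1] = -10.74*r - 1.29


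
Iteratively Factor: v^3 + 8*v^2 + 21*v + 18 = (v + 3)*(v^2 + 5*v + 6) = (v + 3)^2*(v + 2)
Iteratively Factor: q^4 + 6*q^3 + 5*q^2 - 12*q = (q + 4)*(q^3 + 2*q^2 - 3*q) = q*(q + 4)*(q^2 + 2*q - 3) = q*(q + 3)*(q + 4)*(q - 1)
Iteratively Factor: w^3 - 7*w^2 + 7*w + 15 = (w - 3)*(w^2 - 4*w - 5) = (w - 5)*(w - 3)*(w + 1)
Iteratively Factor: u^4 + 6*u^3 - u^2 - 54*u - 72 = (u + 3)*(u^3 + 3*u^2 - 10*u - 24) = (u + 3)*(u + 4)*(u^2 - u - 6) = (u + 2)*(u + 3)*(u + 4)*(u - 3)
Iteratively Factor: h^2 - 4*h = (h - 4)*(h)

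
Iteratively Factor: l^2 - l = (l - 1)*(l)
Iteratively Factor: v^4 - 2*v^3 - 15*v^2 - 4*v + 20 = (v - 1)*(v^3 - v^2 - 16*v - 20) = (v - 1)*(v + 2)*(v^2 - 3*v - 10) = (v - 5)*(v - 1)*(v + 2)*(v + 2)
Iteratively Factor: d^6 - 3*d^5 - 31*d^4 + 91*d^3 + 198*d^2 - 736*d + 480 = (d - 3)*(d^5 - 31*d^3 - 2*d^2 + 192*d - 160) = (d - 3)*(d + 4)*(d^4 - 4*d^3 - 15*d^2 + 58*d - 40) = (d - 3)*(d - 1)*(d + 4)*(d^3 - 3*d^2 - 18*d + 40) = (d - 3)*(d - 1)*(d + 4)^2*(d^2 - 7*d + 10) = (d - 3)*(d - 2)*(d - 1)*(d + 4)^2*(d - 5)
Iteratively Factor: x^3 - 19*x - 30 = (x + 2)*(x^2 - 2*x - 15) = (x - 5)*(x + 2)*(x + 3)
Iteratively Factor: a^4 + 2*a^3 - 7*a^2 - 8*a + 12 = (a + 2)*(a^3 - 7*a + 6) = (a - 2)*(a + 2)*(a^2 + 2*a - 3) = (a - 2)*(a - 1)*(a + 2)*(a + 3)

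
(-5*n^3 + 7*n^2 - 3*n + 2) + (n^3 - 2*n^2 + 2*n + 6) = -4*n^3 + 5*n^2 - n + 8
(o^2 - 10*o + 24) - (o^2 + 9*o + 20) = 4 - 19*o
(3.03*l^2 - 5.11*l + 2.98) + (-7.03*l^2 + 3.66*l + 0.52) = -4.0*l^2 - 1.45*l + 3.5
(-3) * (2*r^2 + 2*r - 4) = -6*r^2 - 6*r + 12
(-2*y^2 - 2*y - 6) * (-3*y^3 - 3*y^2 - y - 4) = 6*y^5 + 12*y^4 + 26*y^3 + 28*y^2 + 14*y + 24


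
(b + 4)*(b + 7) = b^2 + 11*b + 28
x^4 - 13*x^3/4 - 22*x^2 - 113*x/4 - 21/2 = (x - 7)*(x + 3/4)*(x + 1)*(x + 2)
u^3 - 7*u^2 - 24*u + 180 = (u - 6)^2*(u + 5)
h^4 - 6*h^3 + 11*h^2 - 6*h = h*(h - 3)*(h - 2)*(h - 1)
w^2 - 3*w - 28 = (w - 7)*(w + 4)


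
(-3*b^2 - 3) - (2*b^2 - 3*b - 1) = -5*b^2 + 3*b - 2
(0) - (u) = -u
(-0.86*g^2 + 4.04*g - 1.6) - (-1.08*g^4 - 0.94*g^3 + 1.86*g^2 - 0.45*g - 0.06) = 1.08*g^4 + 0.94*g^3 - 2.72*g^2 + 4.49*g - 1.54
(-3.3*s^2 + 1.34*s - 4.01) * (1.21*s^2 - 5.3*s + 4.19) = -3.993*s^4 + 19.1114*s^3 - 25.7811*s^2 + 26.8676*s - 16.8019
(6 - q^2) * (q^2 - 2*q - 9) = -q^4 + 2*q^3 + 15*q^2 - 12*q - 54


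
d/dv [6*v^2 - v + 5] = 12*v - 1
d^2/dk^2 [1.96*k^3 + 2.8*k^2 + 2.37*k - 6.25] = 11.76*k + 5.6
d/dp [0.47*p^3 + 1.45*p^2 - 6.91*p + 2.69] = 1.41*p^2 + 2.9*p - 6.91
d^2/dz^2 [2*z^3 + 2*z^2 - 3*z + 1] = 12*z + 4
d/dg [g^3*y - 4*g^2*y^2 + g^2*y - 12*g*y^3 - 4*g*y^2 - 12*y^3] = y*(3*g^2 - 8*g*y + 2*g - 12*y^2 - 4*y)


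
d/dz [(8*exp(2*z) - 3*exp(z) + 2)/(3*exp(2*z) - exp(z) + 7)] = (exp(2*z) + 100*exp(z) - 19)*exp(z)/(9*exp(4*z) - 6*exp(3*z) + 43*exp(2*z) - 14*exp(z) + 49)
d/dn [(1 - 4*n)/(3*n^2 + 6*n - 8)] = 2*(6*n^2 - 3*n + 13)/(9*n^4 + 36*n^3 - 12*n^2 - 96*n + 64)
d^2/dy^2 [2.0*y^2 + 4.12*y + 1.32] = 4.00000000000000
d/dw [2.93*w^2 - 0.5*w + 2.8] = 5.86*w - 0.5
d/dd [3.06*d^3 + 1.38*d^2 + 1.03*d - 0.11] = 9.18*d^2 + 2.76*d + 1.03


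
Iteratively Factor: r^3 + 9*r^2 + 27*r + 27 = (r + 3)*(r^2 + 6*r + 9) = (r + 3)^2*(r + 3)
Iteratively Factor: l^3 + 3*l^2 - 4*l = (l)*(l^2 + 3*l - 4) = l*(l - 1)*(l + 4)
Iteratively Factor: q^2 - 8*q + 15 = (q - 5)*(q - 3)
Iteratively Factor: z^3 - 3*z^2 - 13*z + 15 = (z - 5)*(z^2 + 2*z - 3) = (z - 5)*(z - 1)*(z + 3)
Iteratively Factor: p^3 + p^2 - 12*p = (p)*(p^2 + p - 12) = p*(p + 4)*(p - 3)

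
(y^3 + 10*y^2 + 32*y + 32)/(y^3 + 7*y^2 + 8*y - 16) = (y + 2)/(y - 1)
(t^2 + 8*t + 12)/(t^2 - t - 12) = (t^2 + 8*t + 12)/(t^2 - t - 12)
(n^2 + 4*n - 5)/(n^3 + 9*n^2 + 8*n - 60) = (n - 1)/(n^2 + 4*n - 12)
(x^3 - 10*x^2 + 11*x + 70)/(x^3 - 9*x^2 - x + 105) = (x + 2)/(x + 3)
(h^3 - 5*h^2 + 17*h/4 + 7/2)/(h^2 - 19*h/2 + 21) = (h^2 - 3*h/2 - 1)/(h - 6)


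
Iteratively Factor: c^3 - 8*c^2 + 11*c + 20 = (c - 5)*(c^2 - 3*c - 4) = (c - 5)*(c - 4)*(c + 1)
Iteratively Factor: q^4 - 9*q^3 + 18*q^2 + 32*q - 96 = (q - 4)*(q^3 - 5*q^2 - 2*q + 24) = (q - 4)^2*(q^2 - q - 6) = (q - 4)^2*(q + 2)*(q - 3)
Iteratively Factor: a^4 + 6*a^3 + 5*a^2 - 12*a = (a + 3)*(a^3 + 3*a^2 - 4*a) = (a + 3)*(a + 4)*(a^2 - a) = (a - 1)*(a + 3)*(a + 4)*(a)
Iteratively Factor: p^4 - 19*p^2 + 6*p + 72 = (p + 2)*(p^3 - 2*p^2 - 15*p + 36) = (p - 3)*(p + 2)*(p^2 + p - 12) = (p - 3)^2*(p + 2)*(p + 4)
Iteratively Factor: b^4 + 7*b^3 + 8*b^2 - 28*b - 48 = (b + 4)*(b^3 + 3*b^2 - 4*b - 12) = (b + 3)*(b + 4)*(b^2 - 4) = (b - 2)*(b + 3)*(b + 4)*(b + 2)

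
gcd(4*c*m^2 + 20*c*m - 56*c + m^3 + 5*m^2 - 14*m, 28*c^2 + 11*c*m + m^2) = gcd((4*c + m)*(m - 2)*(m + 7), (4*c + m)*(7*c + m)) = 4*c + m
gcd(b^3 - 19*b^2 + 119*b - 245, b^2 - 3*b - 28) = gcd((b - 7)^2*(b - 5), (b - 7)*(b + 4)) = b - 7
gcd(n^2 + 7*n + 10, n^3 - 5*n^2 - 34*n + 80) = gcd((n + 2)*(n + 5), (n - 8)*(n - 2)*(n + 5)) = n + 5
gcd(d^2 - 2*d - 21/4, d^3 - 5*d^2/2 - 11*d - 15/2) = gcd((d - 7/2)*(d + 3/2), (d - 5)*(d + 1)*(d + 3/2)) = d + 3/2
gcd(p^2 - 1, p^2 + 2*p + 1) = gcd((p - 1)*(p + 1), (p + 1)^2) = p + 1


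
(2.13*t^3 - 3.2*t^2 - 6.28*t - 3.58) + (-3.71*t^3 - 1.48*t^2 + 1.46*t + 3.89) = -1.58*t^3 - 4.68*t^2 - 4.82*t + 0.31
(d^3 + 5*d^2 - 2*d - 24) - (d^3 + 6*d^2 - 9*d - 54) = -d^2 + 7*d + 30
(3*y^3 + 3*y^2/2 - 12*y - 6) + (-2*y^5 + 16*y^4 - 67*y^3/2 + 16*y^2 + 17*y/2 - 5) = -2*y^5 + 16*y^4 - 61*y^3/2 + 35*y^2/2 - 7*y/2 - 11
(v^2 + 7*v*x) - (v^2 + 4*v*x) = 3*v*x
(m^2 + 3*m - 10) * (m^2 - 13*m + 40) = m^4 - 10*m^3 - 9*m^2 + 250*m - 400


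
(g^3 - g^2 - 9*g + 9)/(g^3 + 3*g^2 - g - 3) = (g - 3)/(g + 1)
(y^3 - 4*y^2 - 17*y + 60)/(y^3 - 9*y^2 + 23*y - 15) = (y + 4)/(y - 1)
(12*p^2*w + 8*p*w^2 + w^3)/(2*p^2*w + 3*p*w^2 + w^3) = (6*p + w)/(p + w)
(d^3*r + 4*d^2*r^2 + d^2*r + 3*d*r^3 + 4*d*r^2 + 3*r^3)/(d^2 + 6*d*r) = r*(d^3 + 4*d^2*r + d^2 + 3*d*r^2 + 4*d*r + 3*r^2)/(d*(d + 6*r))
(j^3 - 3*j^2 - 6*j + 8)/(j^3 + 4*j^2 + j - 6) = (j - 4)/(j + 3)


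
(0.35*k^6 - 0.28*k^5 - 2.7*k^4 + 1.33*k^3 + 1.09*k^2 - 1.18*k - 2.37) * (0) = 0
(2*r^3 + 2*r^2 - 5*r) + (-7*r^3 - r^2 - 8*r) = -5*r^3 + r^2 - 13*r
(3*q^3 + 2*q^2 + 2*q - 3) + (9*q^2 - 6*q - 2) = 3*q^3 + 11*q^2 - 4*q - 5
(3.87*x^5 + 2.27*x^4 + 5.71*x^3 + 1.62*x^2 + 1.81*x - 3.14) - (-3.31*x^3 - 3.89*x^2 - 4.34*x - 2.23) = 3.87*x^5 + 2.27*x^4 + 9.02*x^3 + 5.51*x^2 + 6.15*x - 0.91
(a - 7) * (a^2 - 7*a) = a^3 - 14*a^2 + 49*a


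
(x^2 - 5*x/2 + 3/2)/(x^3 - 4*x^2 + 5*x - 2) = (x - 3/2)/(x^2 - 3*x + 2)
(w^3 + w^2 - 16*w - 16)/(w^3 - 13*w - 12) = (w + 4)/(w + 3)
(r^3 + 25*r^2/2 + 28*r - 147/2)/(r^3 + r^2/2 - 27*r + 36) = (r^2 + 14*r + 49)/(r^2 + 2*r - 24)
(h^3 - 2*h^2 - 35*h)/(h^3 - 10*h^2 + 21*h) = (h + 5)/(h - 3)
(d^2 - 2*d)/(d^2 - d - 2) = d/(d + 1)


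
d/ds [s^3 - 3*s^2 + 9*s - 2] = 3*s^2 - 6*s + 9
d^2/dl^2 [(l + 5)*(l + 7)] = 2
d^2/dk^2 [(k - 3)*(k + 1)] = 2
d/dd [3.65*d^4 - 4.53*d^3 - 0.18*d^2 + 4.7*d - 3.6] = 14.6*d^3 - 13.59*d^2 - 0.36*d + 4.7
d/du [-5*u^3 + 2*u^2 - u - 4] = -15*u^2 + 4*u - 1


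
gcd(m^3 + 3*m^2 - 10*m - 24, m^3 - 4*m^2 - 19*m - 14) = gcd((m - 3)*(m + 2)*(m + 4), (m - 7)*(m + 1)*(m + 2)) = m + 2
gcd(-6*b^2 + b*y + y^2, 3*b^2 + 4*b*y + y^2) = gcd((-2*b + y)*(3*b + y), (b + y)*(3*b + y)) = 3*b + y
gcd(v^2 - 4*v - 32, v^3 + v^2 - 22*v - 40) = v + 4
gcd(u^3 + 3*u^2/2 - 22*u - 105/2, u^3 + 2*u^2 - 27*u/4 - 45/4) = u + 3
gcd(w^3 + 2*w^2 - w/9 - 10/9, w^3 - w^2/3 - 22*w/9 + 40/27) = w^2 + w - 10/9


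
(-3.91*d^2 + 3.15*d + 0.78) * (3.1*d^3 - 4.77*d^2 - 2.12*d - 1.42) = -12.121*d^5 + 28.4157*d^4 - 4.3183*d^3 - 4.8464*d^2 - 6.1266*d - 1.1076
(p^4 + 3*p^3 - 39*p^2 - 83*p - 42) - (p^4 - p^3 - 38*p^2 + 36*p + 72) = 4*p^3 - p^2 - 119*p - 114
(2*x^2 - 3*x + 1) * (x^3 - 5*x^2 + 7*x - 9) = 2*x^5 - 13*x^4 + 30*x^3 - 44*x^2 + 34*x - 9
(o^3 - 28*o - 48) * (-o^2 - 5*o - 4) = -o^5 - 5*o^4 + 24*o^3 + 188*o^2 + 352*o + 192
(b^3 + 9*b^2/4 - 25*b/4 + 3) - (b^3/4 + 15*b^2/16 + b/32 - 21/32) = 3*b^3/4 + 21*b^2/16 - 201*b/32 + 117/32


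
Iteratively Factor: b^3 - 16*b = (b + 4)*(b^2 - 4*b) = b*(b + 4)*(b - 4)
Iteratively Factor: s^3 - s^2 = (s)*(s^2 - s) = s*(s - 1)*(s)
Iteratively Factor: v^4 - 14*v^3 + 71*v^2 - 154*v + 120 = (v - 5)*(v^3 - 9*v^2 + 26*v - 24) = (v - 5)*(v - 2)*(v^2 - 7*v + 12) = (v - 5)*(v - 3)*(v - 2)*(v - 4)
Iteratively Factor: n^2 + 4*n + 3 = (n + 1)*(n + 3)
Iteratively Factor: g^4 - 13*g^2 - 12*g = (g - 4)*(g^3 + 4*g^2 + 3*g) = (g - 4)*(g + 1)*(g^2 + 3*g) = (g - 4)*(g + 1)*(g + 3)*(g)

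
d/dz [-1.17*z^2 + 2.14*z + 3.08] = 2.14 - 2.34*z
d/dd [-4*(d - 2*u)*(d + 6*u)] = -8*d - 16*u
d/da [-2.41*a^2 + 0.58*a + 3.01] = 0.58 - 4.82*a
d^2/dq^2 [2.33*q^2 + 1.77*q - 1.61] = 4.66000000000000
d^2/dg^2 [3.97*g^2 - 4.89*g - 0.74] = 7.94000000000000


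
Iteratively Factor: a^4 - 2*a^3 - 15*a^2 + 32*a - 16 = (a - 1)*(a^3 - a^2 - 16*a + 16) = (a - 4)*(a - 1)*(a^2 + 3*a - 4) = (a - 4)*(a - 1)*(a + 4)*(a - 1)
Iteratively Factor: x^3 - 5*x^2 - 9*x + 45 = (x - 3)*(x^2 - 2*x - 15) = (x - 3)*(x + 3)*(x - 5)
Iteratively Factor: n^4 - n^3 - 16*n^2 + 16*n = (n + 4)*(n^3 - 5*n^2 + 4*n) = (n - 1)*(n + 4)*(n^2 - 4*n) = (n - 4)*(n - 1)*(n + 4)*(n)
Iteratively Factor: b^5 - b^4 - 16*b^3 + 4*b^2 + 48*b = (b - 2)*(b^4 + b^3 - 14*b^2 - 24*b) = (b - 2)*(b + 3)*(b^3 - 2*b^2 - 8*b) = b*(b - 2)*(b + 3)*(b^2 - 2*b - 8) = b*(b - 2)*(b + 2)*(b + 3)*(b - 4)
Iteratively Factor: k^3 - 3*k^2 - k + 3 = (k - 3)*(k^2 - 1) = (k - 3)*(k - 1)*(k + 1)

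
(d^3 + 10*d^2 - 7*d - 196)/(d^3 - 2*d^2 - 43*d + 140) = (d + 7)/(d - 5)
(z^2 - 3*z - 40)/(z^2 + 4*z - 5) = (z - 8)/(z - 1)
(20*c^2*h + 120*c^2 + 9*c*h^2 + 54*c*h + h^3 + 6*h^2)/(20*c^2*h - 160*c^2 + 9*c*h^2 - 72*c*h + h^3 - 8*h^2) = (h + 6)/(h - 8)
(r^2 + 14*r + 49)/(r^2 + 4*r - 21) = (r + 7)/(r - 3)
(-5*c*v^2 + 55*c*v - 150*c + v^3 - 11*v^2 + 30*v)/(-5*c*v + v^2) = v - 11 + 30/v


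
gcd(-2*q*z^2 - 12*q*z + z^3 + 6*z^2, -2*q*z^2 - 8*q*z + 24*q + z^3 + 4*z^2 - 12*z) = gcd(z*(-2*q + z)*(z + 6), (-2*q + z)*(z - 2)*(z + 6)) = -2*q*z - 12*q + z^2 + 6*z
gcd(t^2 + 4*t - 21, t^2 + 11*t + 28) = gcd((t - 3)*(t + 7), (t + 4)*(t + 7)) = t + 7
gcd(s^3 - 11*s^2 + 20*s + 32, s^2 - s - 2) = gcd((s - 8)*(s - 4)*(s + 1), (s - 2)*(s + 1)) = s + 1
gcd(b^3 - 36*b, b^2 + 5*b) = b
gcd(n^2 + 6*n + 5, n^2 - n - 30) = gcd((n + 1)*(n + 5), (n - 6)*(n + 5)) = n + 5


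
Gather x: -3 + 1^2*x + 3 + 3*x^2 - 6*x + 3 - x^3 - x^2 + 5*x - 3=-x^3 + 2*x^2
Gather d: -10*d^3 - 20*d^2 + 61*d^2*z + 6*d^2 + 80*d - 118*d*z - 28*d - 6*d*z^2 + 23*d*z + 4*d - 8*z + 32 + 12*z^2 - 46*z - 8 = -10*d^3 + d^2*(61*z - 14) + d*(-6*z^2 - 95*z + 56) + 12*z^2 - 54*z + 24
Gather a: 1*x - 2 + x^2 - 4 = x^2 + x - 6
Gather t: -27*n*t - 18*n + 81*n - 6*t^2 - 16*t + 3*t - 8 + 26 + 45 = 63*n - 6*t^2 + t*(-27*n - 13) + 63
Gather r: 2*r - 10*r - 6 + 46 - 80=-8*r - 40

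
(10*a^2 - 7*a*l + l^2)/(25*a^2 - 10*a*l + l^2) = (2*a - l)/(5*a - l)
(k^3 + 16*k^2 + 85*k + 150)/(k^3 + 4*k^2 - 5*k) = (k^2 + 11*k + 30)/(k*(k - 1))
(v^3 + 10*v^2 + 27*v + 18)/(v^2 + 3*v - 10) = (v^3 + 10*v^2 + 27*v + 18)/(v^2 + 3*v - 10)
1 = 1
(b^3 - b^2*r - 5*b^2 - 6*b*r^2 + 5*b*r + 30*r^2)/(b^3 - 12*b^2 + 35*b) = (b^2 - b*r - 6*r^2)/(b*(b - 7))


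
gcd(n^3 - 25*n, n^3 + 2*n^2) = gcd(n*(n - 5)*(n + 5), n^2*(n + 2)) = n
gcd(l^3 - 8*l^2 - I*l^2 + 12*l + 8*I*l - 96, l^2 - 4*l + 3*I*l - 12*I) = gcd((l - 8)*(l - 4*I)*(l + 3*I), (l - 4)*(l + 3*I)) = l + 3*I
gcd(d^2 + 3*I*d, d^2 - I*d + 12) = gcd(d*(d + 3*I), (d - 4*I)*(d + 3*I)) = d + 3*I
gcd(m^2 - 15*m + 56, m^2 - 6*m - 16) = m - 8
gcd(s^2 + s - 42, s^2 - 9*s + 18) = s - 6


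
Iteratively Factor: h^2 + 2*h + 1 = (h + 1)*(h + 1)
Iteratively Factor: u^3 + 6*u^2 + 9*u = (u + 3)*(u^2 + 3*u) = (u + 3)^2*(u)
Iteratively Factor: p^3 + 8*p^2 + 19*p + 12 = (p + 1)*(p^2 + 7*p + 12) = (p + 1)*(p + 4)*(p + 3)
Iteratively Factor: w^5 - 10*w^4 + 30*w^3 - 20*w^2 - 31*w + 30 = (w - 5)*(w^4 - 5*w^3 + 5*w^2 + 5*w - 6) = (w - 5)*(w - 1)*(w^3 - 4*w^2 + w + 6) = (w - 5)*(w - 1)*(w + 1)*(w^2 - 5*w + 6) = (w - 5)*(w - 2)*(w - 1)*(w + 1)*(w - 3)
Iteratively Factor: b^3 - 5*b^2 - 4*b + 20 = (b + 2)*(b^2 - 7*b + 10) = (b - 2)*(b + 2)*(b - 5)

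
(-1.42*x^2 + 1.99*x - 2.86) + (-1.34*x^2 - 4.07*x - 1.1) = -2.76*x^2 - 2.08*x - 3.96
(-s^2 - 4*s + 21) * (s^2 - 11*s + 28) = -s^4 + 7*s^3 + 37*s^2 - 343*s + 588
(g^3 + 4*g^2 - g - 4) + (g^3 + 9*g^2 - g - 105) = 2*g^3 + 13*g^2 - 2*g - 109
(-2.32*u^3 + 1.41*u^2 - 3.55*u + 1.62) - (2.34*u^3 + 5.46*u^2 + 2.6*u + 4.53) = -4.66*u^3 - 4.05*u^2 - 6.15*u - 2.91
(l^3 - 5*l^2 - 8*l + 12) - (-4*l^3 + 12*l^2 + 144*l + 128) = 5*l^3 - 17*l^2 - 152*l - 116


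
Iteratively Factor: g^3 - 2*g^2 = (g)*(g^2 - 2*g) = g*(g - 2)*(g)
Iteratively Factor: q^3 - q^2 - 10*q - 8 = (q - 4)*(q^2 + 3*q + 2) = (q - 4)*(q + 2)*(q + 1)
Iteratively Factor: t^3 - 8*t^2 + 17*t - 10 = (t - 5)*(t^2 - 3*t + 2) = (t - 5)*(t - 2)*(t - 1)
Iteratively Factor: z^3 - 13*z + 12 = (z + 4)*(z^2 - 4*z + 3) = (z - 3)*(z + 4)*(z - 1)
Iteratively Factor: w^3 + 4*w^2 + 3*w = (w)*(w^2 + 4*w + 3) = w*(w + 1)*(w + 3)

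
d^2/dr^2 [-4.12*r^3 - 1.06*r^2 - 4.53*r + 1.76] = -24.72*r - 2.12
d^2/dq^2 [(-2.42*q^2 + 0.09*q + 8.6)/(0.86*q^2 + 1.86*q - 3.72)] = (7.875192*q^3 - 8.28902400000001*q^2 + 84.266928*q + 48.79896)/(0.636056*q^6 + 4.126968*q^5 + 0.671832000000002*q^4 - 29.268216*q^3 - 2.906064*q^2 + 77.218272*q - 51.478848)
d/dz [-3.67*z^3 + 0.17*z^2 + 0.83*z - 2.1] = -11.01*z^2 + 0.34*z + 0.83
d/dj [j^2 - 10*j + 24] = 2*j - 10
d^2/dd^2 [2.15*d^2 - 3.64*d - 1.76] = 4.30000000000000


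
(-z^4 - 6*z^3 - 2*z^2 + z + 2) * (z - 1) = -z^5 - 5*z^4 + 4*z^3 + 3*z^2 + z - 2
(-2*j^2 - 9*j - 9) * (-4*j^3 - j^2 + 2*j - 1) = 8*j^5 + 38*j^4 + 41*j^3 - 7*j^2 - 9*j + 9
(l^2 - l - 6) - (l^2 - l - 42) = 36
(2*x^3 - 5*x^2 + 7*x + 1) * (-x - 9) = -2*x^4 - 13*x^3 + 38*x^2 - 64*x - 9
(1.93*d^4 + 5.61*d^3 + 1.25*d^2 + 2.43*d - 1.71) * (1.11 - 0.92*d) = -1.7756*d^5 - 3.0189*d^4 + 5.0771*d^3 - 0.8481*d^2 + 4.2705*d - 1.8981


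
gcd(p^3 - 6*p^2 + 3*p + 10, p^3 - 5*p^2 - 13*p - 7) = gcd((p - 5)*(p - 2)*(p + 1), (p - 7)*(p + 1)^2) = p + 1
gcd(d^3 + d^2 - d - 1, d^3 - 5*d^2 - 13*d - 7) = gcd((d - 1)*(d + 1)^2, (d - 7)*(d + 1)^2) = d^2 + 2*d + 1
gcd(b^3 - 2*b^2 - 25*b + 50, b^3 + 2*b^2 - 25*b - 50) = b^2 - 25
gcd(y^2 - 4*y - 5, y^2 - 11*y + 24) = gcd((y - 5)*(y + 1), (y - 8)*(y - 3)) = 1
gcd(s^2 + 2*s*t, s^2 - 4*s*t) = s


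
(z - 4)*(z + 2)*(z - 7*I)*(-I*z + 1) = -I*z^4 - 6*z^3 + 2*I*z^3 + 12*z^2 + I*z^2 + 48*z + 14*I*z + 56*I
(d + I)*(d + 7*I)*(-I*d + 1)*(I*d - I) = d^4 - d^3 + 9*I*d^3 - 15*d^2 - 9*I*d^2 + 15*d - 7*I*d + 7*I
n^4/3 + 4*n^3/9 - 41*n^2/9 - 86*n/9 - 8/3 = (n/3 + 1)*(n - 4)*(n + 1/3)*(n + 2)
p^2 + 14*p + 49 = (p + 7)^2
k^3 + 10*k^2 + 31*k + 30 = (k + 2)*(k + 3)*(k + 5)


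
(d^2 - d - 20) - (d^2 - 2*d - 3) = d - 17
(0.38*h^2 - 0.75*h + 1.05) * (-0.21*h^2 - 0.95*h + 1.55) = -0.0798*h^4 - 0.2035*h^3 + 1.081*h^2 - 2.16*h + 1.6275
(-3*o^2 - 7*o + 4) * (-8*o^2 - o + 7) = 24*o^4 + 59*o^3 - 46*o^2 - 53*o + 28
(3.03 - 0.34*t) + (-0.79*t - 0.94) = 2.09 - 1.13*t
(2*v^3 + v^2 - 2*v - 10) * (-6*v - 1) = -12*v^4 - 8*v^3 + 11*v^2 + 62*v + 10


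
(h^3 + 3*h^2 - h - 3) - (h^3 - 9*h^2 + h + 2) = 12*h^2 - 2*h - 5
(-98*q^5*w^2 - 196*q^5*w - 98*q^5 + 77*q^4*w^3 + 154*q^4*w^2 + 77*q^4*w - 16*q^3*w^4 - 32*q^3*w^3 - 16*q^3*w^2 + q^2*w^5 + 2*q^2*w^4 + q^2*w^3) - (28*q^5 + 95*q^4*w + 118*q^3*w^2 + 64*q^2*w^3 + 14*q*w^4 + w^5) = -98*q^5*w^2 - 196*q^5*w - 126*q^5 + 77*q^4*w^3 + 154*q^4*w^2 - 18*q^4*w - 16*q^3*w^4 - 32*q^3*w^3 - 134*q^3*w^2 + q^2*w^5 + 2*q^2*w^4 - 63*q^2*w^3 - 14*q*w^4 - w^5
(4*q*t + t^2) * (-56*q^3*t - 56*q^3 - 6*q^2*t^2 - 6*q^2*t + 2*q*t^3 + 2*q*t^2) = -224*q^4*t^2 - 224*q^4*t - 80*q^3*t^3 - 80*q^3*t^2 + 2*q^2*t^4 + 2*q^2*t^3 + 2*q*t^5 + 2*q*t^4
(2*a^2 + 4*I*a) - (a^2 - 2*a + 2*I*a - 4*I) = a^2 + 2*a + 2*I*a + 4*I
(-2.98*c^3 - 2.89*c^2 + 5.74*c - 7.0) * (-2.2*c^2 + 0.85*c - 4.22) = 6.556*c^5 + 3.825*c^4 - 2.5089*c^3 + 32.4748*c^2 - 30.1728*c + 29.54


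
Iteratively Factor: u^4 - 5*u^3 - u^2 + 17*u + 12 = (u - 4)*(u^3 - u^2 - 5*u - 3) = (u - 4)*(u + 1)*(u^2 - 2*u - 3) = (u - 4)*(u + 1)^2*(u - 3)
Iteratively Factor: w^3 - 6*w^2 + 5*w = (w - 1)*(w^2 - 5*w) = (w - 5)*(w - 1)*(w)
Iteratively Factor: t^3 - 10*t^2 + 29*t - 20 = (t - 4)*(t^2 - 6*t + 5) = (t - 5)*(t - 4)*(t - 1)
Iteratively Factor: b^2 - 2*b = (b)*(b - 2)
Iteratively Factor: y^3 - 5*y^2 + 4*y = (y - 4)*(y^2 - y) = y*(y - 4)*(y - 1)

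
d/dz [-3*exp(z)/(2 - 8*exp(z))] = -3*exp(z)/(32*exp(2*z) - 16*exp(z) + 2)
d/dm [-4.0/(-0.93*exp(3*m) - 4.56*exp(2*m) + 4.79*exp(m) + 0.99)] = (-11.16*exp(2*m) - 36.48*exp(m) + 19.16)*exp(m)/(0.93*exp(3*m) + 4.56*exp(2*m) - 4.79*exp(m) - 0.99)^2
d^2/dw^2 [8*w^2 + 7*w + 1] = 16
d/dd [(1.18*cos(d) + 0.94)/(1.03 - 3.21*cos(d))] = -4.2328*sin(d)/(3.21*cos(d) - 1.03)^2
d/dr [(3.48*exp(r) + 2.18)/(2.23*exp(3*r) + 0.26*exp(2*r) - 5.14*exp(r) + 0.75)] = (-15.5208*exp(3*r) - 15.489*exp(2*r) - 1.1336*exp(r) + 13.8152)*exp(r)/(4.9729*exp(6*r) + 1.1596*exp(5*r) - 22.8568*exp(4*r) + 0.6722*exp(3*r) + 26.8096*exp(2*r) - 7.71*exp(r) + 0.5625)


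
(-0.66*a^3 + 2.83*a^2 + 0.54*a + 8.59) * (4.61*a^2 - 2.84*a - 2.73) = -3.0426*a^5 + 14.9207*a^4 - 3.746*a^3 + 30.3404*a^2 - 25.8698*a - 23.4507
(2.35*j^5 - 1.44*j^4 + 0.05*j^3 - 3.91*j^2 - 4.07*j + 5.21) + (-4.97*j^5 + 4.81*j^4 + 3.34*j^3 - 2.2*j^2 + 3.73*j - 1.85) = -2.62*j^5 + 3.37*j^4 + 3.39*j^3 - 6.11*j^2 - 0.34*j + 3.36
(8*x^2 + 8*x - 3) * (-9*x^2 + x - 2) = -72*x^4 - 64*x^3 + 19*x^2 - 19*x + 6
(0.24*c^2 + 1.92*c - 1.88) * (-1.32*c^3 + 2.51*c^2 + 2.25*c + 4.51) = -0.3168*c^5 - 1.932*c^4 + 7.8408*c^3 + 0.683600000000001*c^2 + 4.4292*c - 8.4788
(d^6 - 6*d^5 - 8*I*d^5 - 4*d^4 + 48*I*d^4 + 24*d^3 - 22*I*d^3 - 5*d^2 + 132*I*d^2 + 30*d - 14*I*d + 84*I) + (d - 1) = d^6 - 6*d^5 - 8*I*d^5 - 4*d^4 + 48*I*d^4 + 24*d^3 - 22*I*d^3 - 5*d^2 + 132*I*d^2 + 31*d - 14*I*d - 1 + 84*I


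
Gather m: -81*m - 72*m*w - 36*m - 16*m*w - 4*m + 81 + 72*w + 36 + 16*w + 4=m*(-88*w - 121) + 88*w + 121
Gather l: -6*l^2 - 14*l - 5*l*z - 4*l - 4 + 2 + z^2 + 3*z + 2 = -6*l^2 + l*(-5*z - 18) + z^2 + 3*z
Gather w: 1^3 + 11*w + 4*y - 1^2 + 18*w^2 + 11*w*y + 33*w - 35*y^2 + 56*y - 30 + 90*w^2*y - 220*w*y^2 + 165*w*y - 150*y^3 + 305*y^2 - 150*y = w^2*(90*y + 18) + w*(-220*y^2 + 176*y + 44) - 150*y^3 + 270*y^2 - 90*y - 30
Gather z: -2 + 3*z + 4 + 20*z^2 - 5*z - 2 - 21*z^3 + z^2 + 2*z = -21*z^3 + 21*z^2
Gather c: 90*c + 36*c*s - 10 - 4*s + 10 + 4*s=c*(36*s + 90)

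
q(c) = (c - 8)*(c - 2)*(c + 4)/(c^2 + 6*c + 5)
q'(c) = (-2*c - 6)*(c - 8)*(c - 2)*(c + 4)/(c^2 + 6*c + 5)^2 + (c - 8)*(c - 2)/(c^2 + 6*c + 5) + (c - 8)*(c + 4)/(c^2 + 6*c + 5) + (c - 2)*(c + 4)/(c^2 + 6*c + 5)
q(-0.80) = 93.87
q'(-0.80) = -506.54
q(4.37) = -1.43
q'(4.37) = 0.04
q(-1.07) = -296.57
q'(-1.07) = -4133.13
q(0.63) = 5.09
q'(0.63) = -7.34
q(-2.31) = -21.31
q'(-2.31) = -13.94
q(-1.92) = -28.54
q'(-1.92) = -25.32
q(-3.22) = -11.56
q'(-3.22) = -10.29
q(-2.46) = -19.37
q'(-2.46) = -12.03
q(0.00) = 12.80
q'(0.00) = -20.16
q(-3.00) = -13.75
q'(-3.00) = -9.75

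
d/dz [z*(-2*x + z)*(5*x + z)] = -10*x^2 + 6*x*z + 3*z^2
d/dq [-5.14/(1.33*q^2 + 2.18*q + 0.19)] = (13.6724*q + 11.2052)/(1.33*q^2 + 2.18*q + 0.19)^2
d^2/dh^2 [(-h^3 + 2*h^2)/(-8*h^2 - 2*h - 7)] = 2*(-20*h^3 + 378*h^2 + 147*h - 98)/(512*h^6 + 384*h^5 + 1440*h^4 + 680*h^3 + 1260*h^2 + 294*h + 343)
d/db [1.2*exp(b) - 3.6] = 1.2*exp(b)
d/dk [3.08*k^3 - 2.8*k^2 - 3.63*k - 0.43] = 9.24*k^2 - 5.6*k - 3.63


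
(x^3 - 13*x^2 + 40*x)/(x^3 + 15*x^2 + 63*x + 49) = x*(x^2 - 13*x + 40)/(x^3 + 15*x^2 + 63*x + 49)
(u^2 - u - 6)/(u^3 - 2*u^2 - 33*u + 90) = (u + 2)/(u^2 + u - 30)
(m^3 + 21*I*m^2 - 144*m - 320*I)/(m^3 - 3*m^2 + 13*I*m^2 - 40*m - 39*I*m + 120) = (m + 8*I)/(m - 3)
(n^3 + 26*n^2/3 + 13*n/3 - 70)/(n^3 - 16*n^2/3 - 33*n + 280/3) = (n + 6)/(n - 8)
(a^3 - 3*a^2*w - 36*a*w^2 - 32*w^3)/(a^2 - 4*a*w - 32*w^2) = a + w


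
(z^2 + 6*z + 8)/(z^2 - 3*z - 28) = (z + 2)/(z - 7)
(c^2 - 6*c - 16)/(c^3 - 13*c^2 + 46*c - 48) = (c + 2)/(c^2 - 5*c + 6)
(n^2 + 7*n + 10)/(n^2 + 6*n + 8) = (n + 5)/(n + 4)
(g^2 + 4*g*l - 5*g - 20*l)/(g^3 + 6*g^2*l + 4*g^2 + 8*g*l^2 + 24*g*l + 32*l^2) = (g - 5)/(g^2 + 2*g*l + 4*g + 8*l)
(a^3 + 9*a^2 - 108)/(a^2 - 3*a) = a + 12 + 36/a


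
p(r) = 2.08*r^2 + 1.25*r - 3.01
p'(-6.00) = -23.71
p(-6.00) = 64.37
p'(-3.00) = -11.23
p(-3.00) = 11.96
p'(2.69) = 12.44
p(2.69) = 15.40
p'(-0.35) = -0.21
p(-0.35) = -3.19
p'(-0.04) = 1.08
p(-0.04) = -3.06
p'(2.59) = 12.02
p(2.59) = 14.18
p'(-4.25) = -16.43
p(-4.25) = 29.25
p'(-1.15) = -3.53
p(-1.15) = -1.70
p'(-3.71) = -14.18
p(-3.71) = 20.98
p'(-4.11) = -15.85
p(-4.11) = 26.99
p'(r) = 4.16*r + 1.25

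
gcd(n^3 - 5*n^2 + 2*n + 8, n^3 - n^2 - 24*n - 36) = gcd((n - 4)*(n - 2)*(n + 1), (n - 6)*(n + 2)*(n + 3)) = 1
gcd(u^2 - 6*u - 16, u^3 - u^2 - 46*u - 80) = u^2 - 6*u - 16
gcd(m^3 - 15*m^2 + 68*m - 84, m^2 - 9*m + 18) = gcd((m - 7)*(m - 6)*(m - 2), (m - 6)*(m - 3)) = m - 6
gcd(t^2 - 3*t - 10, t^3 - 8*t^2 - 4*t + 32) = t + 2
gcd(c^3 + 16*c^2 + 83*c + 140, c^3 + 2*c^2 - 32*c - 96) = c + 4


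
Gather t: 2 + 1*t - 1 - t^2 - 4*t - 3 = -t^2 - 3*t - 2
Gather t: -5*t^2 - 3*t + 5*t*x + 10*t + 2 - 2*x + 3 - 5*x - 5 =-5*t^2 + t*(5*x + 7) - 7*x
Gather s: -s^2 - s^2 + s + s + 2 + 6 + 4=-2*s^2 + 2*s + 12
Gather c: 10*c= 10*c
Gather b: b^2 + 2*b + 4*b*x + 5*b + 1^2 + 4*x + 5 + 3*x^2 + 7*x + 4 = b^2 + b*(4*x + 7) + 3*x^2 + 11*x + 10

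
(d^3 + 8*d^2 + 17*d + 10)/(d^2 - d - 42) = (d^3 + 8*d^2 + 17*d + 10)/(d^2 - d - 42)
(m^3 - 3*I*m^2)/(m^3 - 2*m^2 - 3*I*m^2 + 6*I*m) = m/(m - 2)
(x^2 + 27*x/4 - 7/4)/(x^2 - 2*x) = (4*x^2 + 27*x - 7)/(4*x*(x - 2))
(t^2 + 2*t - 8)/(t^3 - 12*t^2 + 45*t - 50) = (t + 4)/(t^2 - 10*t + 25)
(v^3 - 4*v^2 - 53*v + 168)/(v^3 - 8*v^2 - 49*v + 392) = (v - 3)/(v - 7)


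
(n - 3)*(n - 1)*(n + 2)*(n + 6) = n^4 + 4*n^3 - 17*n^2 - 24*n + 36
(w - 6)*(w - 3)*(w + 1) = w^3 - 8*w^2 + 9*w + 18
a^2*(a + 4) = a^3 + 4*a^2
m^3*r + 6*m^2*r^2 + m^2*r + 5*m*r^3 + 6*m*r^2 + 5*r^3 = (m + r)*(m + 5*r)*(m*r + r)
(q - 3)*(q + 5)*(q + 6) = q^3 + 8*q^2 - 3*q - 90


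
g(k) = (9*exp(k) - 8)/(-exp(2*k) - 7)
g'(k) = 2*(9*exp(k) - 8)*exp(2*k)/(-exp(2*k) - 7)^2 + 9*exp(k)/(-exp(2*k) - 7) = (9*exp(2*k) - 16*exp(k) - 63)*exp(k)/(exp(4*k) + 14*exp(2*k) + 49)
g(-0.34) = 0.21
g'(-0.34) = -0.88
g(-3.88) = 1.12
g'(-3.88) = -0.03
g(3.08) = -0.39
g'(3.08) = 0.36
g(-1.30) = 0.78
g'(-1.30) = -0.36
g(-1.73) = 0.91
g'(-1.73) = -0.24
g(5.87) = -0.03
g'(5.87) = 0.03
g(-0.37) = 0.24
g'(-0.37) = -0.86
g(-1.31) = 0.79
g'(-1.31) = -0.36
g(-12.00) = 1.14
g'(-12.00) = 0.00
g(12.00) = 0.00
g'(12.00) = 0.00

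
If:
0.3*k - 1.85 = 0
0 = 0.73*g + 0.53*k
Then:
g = -4.48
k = 6.17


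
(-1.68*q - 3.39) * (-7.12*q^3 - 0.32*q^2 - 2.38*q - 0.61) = 11.9616*q^4 + 24.6744*q^3 + 5.0832*q^2 + 9.093*q + 2.0679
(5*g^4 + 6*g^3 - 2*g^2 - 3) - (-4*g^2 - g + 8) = 5*g^4 + 6*g^3 + 2*g^2 + g - 11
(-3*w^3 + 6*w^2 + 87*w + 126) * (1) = -3*w^3 + 6*w^2 + 87*w + 126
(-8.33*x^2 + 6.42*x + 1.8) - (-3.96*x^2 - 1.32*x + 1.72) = -4.37*x^2 + 7.74*x + 0.0800000000000001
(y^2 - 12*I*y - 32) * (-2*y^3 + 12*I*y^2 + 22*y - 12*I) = -2*y^5 + 36*I*y^4 + 230*y^3 - 660*I*y^2 - 848*y + 384*I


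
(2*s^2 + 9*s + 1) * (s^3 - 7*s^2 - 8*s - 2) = 2*s^5 - 5*s^4 - 78*s^3 - 83*s^2 - 26*s - 2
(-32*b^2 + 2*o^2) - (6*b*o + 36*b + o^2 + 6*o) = -32*b^2 - 6*b*o - 36*b + o^2 - 6*o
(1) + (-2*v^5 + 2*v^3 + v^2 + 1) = -2*v^5 + 2*v^3 + v^2 + 2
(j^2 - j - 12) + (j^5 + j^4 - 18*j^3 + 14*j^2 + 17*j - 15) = j^5 + j^4 - 18*j^3 + 15*j^2 + 16*j - 27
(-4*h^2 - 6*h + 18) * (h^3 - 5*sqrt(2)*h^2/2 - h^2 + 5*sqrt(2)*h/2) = -4*h^5 - 2*h^4 + 10*sqrt(2)*h^4 + 5*sqrt(2)*h^3 + 24*h^3 - 60*sqrt(2)*h^2 - 18*h^2 + 45*sqrt(2)*h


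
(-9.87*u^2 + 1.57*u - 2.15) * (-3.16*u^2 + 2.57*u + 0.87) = 31.1892*u^4 - 30.3271*u^3 + 2.242*u^2 - 4.1596*u - 1.8705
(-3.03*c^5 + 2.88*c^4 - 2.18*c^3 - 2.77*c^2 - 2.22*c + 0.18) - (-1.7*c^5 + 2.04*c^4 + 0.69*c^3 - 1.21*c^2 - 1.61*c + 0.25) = -1.33*c^5 + 0.84*c^4 - 2.87*c^3 - 1.56*c^2 - 0.61*c - 0.07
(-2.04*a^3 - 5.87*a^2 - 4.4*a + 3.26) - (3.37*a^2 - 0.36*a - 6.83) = -2.04*a^3 - 9.24*a^2 - 4.04*a + 10.09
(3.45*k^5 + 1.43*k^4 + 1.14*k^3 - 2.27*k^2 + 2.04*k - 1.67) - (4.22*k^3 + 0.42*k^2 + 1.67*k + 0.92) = 3.45*k^5 + 1.43*k^4 - 3.08*k^3 - 2.69*k^2 + 0.37*k - 2.59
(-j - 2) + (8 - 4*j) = 6 - 5*j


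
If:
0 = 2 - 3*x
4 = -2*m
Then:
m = -2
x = 2/3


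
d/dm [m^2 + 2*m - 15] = 2*m + 2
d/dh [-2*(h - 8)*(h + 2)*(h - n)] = -6*h^2 + 4*h*n + 24*h - 12*n + 32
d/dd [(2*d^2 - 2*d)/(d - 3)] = 2*(d^2 - 6*d + 3)/(d^2 - 6*d + 9)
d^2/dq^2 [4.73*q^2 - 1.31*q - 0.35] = 9.46000000000000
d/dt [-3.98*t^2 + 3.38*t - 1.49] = 3.38 - 7.96*t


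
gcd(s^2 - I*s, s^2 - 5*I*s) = s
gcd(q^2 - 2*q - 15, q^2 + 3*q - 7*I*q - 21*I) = q + 3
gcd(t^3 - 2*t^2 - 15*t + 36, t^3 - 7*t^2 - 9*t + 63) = t - 3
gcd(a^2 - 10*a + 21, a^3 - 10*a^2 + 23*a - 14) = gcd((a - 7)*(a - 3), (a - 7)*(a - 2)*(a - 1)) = a - 7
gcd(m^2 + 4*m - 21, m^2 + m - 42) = m + 7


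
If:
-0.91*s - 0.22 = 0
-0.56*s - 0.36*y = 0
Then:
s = -0.24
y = 0.38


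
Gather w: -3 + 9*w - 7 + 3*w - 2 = 12*w - 12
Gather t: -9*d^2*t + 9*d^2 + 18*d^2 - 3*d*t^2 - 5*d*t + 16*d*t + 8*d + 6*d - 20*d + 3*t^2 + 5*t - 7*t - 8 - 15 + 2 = 27*d^2 - 6*d + t^2*(3 - 3*d) + t*(-9*d^2 + 11*d - 2) - 21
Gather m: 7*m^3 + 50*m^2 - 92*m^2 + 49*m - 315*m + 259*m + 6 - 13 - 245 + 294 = 7*m^3 - 42*m^2 - 7*m + 42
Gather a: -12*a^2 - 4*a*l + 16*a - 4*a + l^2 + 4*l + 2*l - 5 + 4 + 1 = -12*a^2 + a*(12 - 4*l) + l^2 + 6*l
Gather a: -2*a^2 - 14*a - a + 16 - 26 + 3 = -2*a^2 - 15*a - 7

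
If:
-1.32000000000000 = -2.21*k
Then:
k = 0.60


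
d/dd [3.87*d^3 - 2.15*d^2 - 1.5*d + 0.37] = 11.61*d^2 - 4.3*d - 1.5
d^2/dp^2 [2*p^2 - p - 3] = 4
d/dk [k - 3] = 1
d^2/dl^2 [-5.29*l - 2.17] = 0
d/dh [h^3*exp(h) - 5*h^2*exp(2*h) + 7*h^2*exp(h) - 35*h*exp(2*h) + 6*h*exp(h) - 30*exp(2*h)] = (h^3 - 10*h^2*exp(h) + 10*h^2 - 80*h*exp(h) + 20*h - 95*exp(h) + 6)*exp(h)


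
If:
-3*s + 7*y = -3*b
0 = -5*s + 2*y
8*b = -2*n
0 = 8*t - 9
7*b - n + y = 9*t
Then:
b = 2349/2432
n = -2349/608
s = -243/1216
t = 9/8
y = -1215/2432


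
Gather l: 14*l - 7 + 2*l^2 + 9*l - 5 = 2*l^2 + 23*l - 12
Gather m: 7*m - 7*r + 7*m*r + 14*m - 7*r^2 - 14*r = m*(7*r + 21) - 7*r^2 - 21*r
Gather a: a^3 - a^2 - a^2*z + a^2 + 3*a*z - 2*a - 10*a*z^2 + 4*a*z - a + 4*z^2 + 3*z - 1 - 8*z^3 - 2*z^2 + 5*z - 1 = a^3 - a^2*z + a*(-10*z^2 + 7*z - 3) - 8*z^3 + 2*z^2 + 8*z - 2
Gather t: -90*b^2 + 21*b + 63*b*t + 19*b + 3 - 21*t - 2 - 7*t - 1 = -90*b^2 + 40*b + t*(63*b - 28)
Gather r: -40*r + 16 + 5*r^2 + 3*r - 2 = 5*r^2 - 37*r + 14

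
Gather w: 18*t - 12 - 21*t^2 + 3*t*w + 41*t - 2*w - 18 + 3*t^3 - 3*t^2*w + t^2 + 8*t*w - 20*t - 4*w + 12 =3*t^3 - 20*t^2 + 39*t + w*(-3*t^2 + 11*t - 6) - 18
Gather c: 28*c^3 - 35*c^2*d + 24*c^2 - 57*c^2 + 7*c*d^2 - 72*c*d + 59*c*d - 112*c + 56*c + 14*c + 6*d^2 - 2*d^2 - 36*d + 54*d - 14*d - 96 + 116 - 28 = 28*c^3 + c^2*(-35*d - 33) + c*(7*d^2 - 13*d - 42) + 4*d^2 + 4*d - 8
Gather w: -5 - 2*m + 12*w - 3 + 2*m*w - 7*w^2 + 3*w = -2*m - 7*w^2 + w*(2*m + 15) - 8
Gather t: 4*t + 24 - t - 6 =3*t + 18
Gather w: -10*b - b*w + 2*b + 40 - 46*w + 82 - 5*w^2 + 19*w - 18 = -8*b - 5*w^2 + w*(-b - 27) + 104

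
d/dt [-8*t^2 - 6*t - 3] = -16*t - 6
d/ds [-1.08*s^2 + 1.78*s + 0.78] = 1.78 - 2.16*s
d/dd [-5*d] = -5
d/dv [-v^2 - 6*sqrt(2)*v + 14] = -2*v - 6*sqrt(2)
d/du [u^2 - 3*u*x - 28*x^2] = 2*u - 3*x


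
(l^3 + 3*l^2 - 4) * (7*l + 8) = 7*l^4 + 29*l^3 + 24*l^2 - 28*l - 32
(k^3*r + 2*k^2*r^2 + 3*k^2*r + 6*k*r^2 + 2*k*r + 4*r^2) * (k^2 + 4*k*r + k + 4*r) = k^5*r + 6*k^4*r^2 + 4*k^4*r + 8*k^3*r^3 + 24*k^3*r^2 + 5*k^3*r + 32*k^2*r^3 + 30*k^2*r^2 + 2*k^2*r + 40*k*r^3 + 12*k*r^2 + 16*r^3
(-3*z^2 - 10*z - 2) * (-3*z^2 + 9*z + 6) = 9*z^4 + 3*z^3 - 102*z^2 - 78*z - 12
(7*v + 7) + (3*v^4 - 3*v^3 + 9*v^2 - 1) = 3*v^4 - 3*v^3 + 9*v^2 + 7*v + 6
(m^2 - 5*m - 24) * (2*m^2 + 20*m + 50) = 2*m^4 + 10*m^3 - 98*m^2 - 730*m - 1200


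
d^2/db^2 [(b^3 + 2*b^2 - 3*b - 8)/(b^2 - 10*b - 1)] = 4*(59*b^3 + 6*b^2 + 117*b - 388)/(b^6 - 30*b^5 + 297*b^4 - 940*b^3 - 297*b^2 - 30*b - 1)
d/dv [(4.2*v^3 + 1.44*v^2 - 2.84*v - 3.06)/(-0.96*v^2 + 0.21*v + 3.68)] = (-4.032*v^4 + 1.764*v^3 + 43.944*v^2 + 4.7232*v - 9.8086)/(0.9216*v^4 - 0.4032*v^3 - 7.0215*v^2 + 1.5456*v + 13.5424)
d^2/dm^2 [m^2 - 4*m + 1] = 2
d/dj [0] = 0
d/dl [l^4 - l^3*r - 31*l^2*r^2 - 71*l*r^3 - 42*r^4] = 4*l^3 - 3*l^2*r - 62*l*r^2 - 71*r^3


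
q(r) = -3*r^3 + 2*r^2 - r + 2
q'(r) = -9*r^2 + 4*r - 1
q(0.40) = 1.73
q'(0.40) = -0.84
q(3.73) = -129.59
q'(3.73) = -111.30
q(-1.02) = 8.28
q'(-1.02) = -14.44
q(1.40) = -3.71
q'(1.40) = -13.04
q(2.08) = -18.42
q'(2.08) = -31.62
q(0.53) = 1.59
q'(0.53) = -1.41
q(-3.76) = 193.51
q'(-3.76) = -143.28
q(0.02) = 1.98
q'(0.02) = -0.92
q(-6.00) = 728.00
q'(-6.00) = -349.00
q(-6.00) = 728.00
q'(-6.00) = -349.00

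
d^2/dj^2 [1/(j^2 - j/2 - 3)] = 4*(4*j^2 - 2*j - (4*j - 1)^2 - 12)/(-2*j^2 + j + 6)^3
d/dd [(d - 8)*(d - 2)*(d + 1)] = 3*d^2 - 18*d + 6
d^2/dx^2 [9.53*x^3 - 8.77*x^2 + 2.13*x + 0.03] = 57.18*x - 17.54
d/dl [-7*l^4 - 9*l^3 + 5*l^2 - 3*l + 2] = -28*l^3 - 27*l^2 + 10*l - 3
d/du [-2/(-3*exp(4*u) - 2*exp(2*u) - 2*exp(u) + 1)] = (-24*exp(3*u) - 8*exp(u) - 4)*exp(u)/(3*exp(4*u) + 2*exp(2*u) + 2*exp(u) - 1)^2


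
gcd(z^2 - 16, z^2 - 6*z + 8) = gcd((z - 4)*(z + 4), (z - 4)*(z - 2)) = z - 4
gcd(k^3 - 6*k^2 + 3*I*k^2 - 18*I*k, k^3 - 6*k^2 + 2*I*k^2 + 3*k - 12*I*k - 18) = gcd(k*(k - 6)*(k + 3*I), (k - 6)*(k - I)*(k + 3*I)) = k^2 + k*(-6 + 3*I) - 18*I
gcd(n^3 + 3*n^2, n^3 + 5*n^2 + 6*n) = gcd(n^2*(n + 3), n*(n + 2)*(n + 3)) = n^2 + 3*n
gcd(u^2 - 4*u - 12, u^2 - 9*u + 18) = u - 6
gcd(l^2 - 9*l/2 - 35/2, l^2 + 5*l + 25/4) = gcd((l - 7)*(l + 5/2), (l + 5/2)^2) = l + 5/2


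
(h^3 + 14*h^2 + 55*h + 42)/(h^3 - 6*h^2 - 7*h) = (h^2 + 13*h + 42)/(h*(h - 7))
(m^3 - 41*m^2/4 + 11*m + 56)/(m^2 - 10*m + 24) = (m^2 - 25*m/4 - 14)/(m - 6)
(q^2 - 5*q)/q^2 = (q - 5)/q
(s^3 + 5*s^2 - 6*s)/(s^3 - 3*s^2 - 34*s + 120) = s*(s - 1)/(s^2 - 9*s + 20)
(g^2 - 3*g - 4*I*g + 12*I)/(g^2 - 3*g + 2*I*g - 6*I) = (g - 4*I)/(g + 2*I)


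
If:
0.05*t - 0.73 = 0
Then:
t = 14.60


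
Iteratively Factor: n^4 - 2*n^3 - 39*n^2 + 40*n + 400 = (n + 4)*(n^3 - 6*n^2 - 15*n + 100) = (n - 5)*(n + 4)*(n^2 - n - 20) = (n - 5)^2*(n + 4)*(n + 4)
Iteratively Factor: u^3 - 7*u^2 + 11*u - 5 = (u - 1)*(u^2 - 6*u + 5) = (u - 1)^2*(u - 5)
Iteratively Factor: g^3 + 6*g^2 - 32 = (g - 2)*(g^2 + 8*g + 16) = (g - 2)*(g + 4)*(g + 4)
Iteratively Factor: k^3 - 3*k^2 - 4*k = (k - 4)*(k^2 + k) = (k - 4)*(k + 1)*(k)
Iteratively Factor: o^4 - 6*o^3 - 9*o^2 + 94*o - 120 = (o + 4)*(o^3 - 10*o^2 + 31*o - 30) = (o - 5)*(o + 4)*(o^2 - 5*o + 6) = (o - 5)*(o - 2)*(o + 4)*(o - 3)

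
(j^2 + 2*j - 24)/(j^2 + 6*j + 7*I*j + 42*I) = (j - 4)/(j + 7*I)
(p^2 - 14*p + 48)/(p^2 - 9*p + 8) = (p - 6)/(p - 1)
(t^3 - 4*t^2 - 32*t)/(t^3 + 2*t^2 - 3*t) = (t^2 - 4*t - 32)/(t^2 + 2*t - 3)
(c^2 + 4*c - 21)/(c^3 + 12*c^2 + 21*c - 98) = (c - 3)/(c^2 + 5*c - 14)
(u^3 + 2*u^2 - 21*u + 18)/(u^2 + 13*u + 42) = (u^2 - 4*u + 3)/(u + 7)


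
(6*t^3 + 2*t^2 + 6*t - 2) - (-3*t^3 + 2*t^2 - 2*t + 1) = 9*t^3 + 8*t - 3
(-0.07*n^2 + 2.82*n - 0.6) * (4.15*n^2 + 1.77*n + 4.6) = -0.2905*n^4 + 11.5791*n^3 + 2.1794*n^2 + 11.91*n - 2.76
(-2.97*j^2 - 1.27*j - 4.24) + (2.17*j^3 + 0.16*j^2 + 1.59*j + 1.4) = 2.17*j^3 - 2.81*j^2 + 0.32*j - 2.84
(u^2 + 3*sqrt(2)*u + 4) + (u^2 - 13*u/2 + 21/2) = 2*u^2 - 13*u/2 + 3*sqrt(2)*u + 29/2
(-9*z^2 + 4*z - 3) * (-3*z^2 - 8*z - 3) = 27*z^4 + 60*z^3 + 4*z^2 + 12*z + 9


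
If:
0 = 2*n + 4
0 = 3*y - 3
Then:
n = -2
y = 1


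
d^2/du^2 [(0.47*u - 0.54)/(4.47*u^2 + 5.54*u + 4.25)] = ((0.47*u - 0.54)*(8.94*u + 5.54)*(17.88*u + 11.08) - (12.6054*u + 0.379999999999999)*(4.47*u^2 + 5.54*u + 4.25))/(4.47*u^2 + 5.54*u + 4.25)^3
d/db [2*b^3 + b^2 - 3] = 2*b*(3*b + 1)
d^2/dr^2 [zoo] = 0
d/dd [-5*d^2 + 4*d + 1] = 4 - 10*d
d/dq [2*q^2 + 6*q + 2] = 4*q + 6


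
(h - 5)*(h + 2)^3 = h^4 + h^3 - 18*h^2 - 52*h - 40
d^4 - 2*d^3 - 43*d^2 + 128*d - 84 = (d - 6)*(d - 2)*(d - 1)*(d + 7)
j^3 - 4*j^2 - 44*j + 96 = (j - 8)*(j - 2)*(j + 6)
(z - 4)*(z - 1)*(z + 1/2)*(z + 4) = z^4 - z^3/2 - 33*z^2/2 + 8*z + 8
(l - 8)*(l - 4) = l^2 - 12*l + 32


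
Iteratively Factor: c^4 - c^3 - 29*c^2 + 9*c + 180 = (c - 3)*(c^3 + 2*c^2 - 23*c - 60) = (c - 3)*(c + 4)*(c^2 - 2*c - 15) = (c - 5)*(c - 3)*(c + 4)*(c + 3)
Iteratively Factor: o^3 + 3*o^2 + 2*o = (o + 1)*(o^2 + 2*o) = o*(o + 1)*(o + 2)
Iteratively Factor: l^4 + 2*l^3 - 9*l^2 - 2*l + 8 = (l + 1)*(l^3 + l^2 - 10*l + 8) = (l - 1)*(l + 1)*(l^2 + 2*l - 8) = (l - 1)*(l + 1)*(l + 4)*(l - 2)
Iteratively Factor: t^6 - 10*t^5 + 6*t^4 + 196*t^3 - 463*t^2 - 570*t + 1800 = (t + 4)*(t^5 - 14*t^4 + 62*t^3 - 52*t^2 - 255*t + 450) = (t - 5)*(t + 4)*(t^4 - 9*t^3 + 17*t^2 + 33*t - 90) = (t - 5)*(t - 3)*(t + 4)*(t^3 - 6*t^2 - t + 30) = (t - 5)*(t - 3)*(t + 2)*(t + 4)*(t^2 - 8*t + 15) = (t - 5)*(t - 3)^2*(t + 2)*(t + 4)*(t - 5)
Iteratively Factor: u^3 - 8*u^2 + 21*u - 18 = (u - 2)*(u^2 - 6*u + 9) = (u - 3)*(u - 2)*(u - 3)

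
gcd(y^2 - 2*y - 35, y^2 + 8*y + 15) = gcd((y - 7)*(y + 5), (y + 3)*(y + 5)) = y + 5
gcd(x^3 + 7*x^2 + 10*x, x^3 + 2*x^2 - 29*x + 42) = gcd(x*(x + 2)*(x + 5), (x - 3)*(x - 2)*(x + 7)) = 1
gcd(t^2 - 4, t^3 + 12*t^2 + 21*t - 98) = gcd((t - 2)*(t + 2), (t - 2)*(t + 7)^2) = t - 2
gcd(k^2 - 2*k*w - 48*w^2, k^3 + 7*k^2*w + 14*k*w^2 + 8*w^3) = 1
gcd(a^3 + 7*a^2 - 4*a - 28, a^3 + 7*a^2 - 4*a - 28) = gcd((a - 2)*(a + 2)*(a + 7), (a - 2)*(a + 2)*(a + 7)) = a^3 + 7*a^2 - 4*a - 28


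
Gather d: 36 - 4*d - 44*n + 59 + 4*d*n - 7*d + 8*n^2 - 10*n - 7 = d*(4*n - 11) + 8*n^2 - 54*n + 88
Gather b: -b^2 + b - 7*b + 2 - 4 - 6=-b^2 - 6*b - 8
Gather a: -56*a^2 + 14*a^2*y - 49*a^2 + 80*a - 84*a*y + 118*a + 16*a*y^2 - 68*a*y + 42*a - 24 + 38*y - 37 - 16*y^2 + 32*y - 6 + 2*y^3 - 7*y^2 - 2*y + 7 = a^2*(14*y - 105) + a*(16*y^2 - 152*y + 240) + 2*y^3 - 23*y^2 + 68*y - 60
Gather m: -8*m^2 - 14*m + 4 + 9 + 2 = -8*m^2 - 14*m + 15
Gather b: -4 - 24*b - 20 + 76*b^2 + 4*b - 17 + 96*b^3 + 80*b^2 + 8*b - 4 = 96*b^3 + 156*b^2 - 12*b - 45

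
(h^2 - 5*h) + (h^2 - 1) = 2*h^2 - 5*h - 1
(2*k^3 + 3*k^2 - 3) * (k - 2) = 2*k^4 - k^3 - 6*k^2 - 3*k + 6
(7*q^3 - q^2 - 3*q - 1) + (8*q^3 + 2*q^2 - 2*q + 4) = 15*q^3 + q^2 - 5*q + 3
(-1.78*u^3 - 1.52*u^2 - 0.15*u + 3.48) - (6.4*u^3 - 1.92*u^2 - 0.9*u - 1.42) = -8.18*u^3 + 0.4*u^2 + 0.75*u + 4.9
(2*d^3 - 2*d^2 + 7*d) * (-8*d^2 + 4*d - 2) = -16*d^5 + 24*d^4 - 68*d^3 + 32*d^2 - 14*d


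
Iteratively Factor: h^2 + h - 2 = (h - 1)*(h + 2)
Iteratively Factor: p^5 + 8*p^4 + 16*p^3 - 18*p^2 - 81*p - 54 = (p + 3)*(p^4 + 5*p^3 + p^2 - 21*p - 18) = (p + 3)^2*(p^3 + 2*p^2 - 5*p - 6) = (p + 3)^3*(p^2 - p - 2) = (p + 1)*(p + 3)^3*(p - 2)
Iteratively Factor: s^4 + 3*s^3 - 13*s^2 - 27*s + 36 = (s + 3)*(s^3 - 13*s + 12) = (s + 3)*(s + 4)*(s^2 - 4*s + 3) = (s - 3)*(s + 3)*(s + 4)*(s - 1)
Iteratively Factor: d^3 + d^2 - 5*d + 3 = (d - 1)*(d^2 + 2*d - 3) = (d - 1)*(d + 3)*(d - 1)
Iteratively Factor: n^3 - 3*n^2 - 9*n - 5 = (n + 1)*(n^2 - 4*n - 5) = (n + 1)^2*(n - 5)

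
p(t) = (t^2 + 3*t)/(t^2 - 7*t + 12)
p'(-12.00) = -0.03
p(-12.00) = 0.45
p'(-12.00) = -0.03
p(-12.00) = 0.45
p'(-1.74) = -0.05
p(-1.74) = -0.08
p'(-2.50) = -0.07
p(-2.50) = -0.03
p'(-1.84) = -0.05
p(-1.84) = -0.08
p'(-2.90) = -0.07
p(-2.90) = -0.01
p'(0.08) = 0.29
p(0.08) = 0.02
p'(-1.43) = -0.03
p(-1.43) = -0.09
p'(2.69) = 170.99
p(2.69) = 37.69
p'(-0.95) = 0.01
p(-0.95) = -0.10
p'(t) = (7 - 2*t)*(t^2 + 3*t)/(t^2 - 7*t + 12)^2 + (2*t + 3)/(t^2 - 7*t + 12) = 2*(-5*t^2 + 12*t + 18)/(t^4 - 14*t^3 + 73*t^2 - 168*t + 144)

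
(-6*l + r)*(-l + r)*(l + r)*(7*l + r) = 42*l^4 - l^3*r - 43*l^2*r^2 + l*r^3 + r^4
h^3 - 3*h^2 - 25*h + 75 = (h - 5)*(h - 3)*(h + 5)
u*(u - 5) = u^2 - 5*u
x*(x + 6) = x^2 + 6*x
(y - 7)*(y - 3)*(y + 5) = y^3 - 5*y^2 - 29*y + 105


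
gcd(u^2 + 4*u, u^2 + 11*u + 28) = u + 4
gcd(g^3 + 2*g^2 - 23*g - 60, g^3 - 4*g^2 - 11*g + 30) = g^2 - 2*g - 15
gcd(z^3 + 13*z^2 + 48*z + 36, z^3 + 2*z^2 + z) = z + 1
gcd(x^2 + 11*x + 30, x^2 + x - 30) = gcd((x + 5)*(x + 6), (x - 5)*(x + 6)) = x + 6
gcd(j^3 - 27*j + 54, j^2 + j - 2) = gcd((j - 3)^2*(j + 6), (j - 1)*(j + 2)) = 1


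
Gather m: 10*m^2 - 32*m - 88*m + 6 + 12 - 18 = 10*m^2 - 120*m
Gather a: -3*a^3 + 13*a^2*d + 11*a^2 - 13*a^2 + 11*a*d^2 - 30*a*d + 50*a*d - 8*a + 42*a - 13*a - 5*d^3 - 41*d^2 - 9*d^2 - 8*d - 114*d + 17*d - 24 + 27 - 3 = -3*a^3 + a^2*(13*d - 2) + a*(11*d^2 + 20*d + 21) - 5*d^3 - 50*d^2 - 105*d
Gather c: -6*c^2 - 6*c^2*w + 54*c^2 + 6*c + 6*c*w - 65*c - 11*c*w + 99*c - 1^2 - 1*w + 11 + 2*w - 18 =c^2*(48 - 6*w) + c*(40 - 5*w) + w - 8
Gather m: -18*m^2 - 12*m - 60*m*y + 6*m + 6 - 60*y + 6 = -18*m^2 + m*(-60*y - 6) - 60*y + 12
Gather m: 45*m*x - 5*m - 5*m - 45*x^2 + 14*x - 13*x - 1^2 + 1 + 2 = m*(45*x - 10) - 45*x^2 + x + 2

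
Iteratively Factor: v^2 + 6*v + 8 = (v + 4)*(v + 2)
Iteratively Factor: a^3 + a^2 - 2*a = (a)*(a^2 + a - 2) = a*(a - 1)*(a + 2)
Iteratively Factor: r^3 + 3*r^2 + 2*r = (r)*(r^2 + 3*r + 2) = r*(r + 1)*(r + 2)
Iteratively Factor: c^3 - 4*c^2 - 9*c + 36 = (c - 3)*(c^2 - c - 12) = (c - 3)*(c + 3)*(c - 4)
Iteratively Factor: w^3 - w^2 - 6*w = (w - 3)*(w^2 + 2*w) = (w - 3)*(w + 2)*(w)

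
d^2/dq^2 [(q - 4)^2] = 2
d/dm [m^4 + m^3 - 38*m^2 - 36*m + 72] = 4*m^3 + 3*m^2 - 76*m - 36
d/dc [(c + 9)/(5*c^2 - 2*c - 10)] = (-5*c^2 - 90*c + 8)/(25*c^4 - 20*c^3 - 96*c^2 + 40*c + 100)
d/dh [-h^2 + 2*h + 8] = 2 - 2*h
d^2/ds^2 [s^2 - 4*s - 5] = 2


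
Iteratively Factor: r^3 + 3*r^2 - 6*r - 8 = (r + 4)*(r^2 - r - 2) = (r + 1)*(r + 4)*(r - 2)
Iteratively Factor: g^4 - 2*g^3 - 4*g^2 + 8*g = (g)*(g^3 - 2*g^2 - 4*g + 8) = g*(g - 2)*(g^2 - 4) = g*(g - 2)*(g + 2)*(g - 2)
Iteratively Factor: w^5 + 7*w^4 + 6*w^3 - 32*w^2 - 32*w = (w - 2)*(w^4 + 9*w^3 + 24*w^2 + 16*w) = (w - 2)*(w + 1)*(w^3 + 8*w^2 + 16*w) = w*(w - 2)*(w + 1)*(w^2 + 8*w + 16) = w*(w - 2)*(w + 1)*(w + 4)*(w + 4)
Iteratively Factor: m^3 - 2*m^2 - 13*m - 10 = (m + 2)*(m^2 - 4*m - 5) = (m - 5)*(m + 2)*(m + 1)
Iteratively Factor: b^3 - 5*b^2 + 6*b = (b)*(b^2 - 5*b + 6) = b*(b - 3)*(b - 2)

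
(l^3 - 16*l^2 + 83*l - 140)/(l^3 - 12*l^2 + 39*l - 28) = (l - 5)/(l - 1)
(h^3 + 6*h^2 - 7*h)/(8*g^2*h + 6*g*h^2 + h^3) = (h^2 + 6*h - 7)/(8*g^2 + 6*g*h + h^2)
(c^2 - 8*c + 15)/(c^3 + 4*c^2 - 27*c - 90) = (c - 3)/(c^2 + 9*c + 18)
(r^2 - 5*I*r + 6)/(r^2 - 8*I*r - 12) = (r + I)/(r - 2*I)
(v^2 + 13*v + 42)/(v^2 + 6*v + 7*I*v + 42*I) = (v + 7)/(v + 7*I)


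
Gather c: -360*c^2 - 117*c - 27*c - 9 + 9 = -360*c^2 - 144*c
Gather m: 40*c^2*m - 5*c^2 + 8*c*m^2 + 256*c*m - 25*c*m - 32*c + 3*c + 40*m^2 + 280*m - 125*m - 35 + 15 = -5*c^2 - 29*c + m^2*(8*c + 40) + m*(40*c^2 + 231*c + 155) - 20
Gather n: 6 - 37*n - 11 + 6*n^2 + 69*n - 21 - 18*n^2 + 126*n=-12*n^2 + 158*n - 26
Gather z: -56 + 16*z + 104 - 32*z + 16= 64 - 16*z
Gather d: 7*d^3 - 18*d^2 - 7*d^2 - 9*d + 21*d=7*d^3 - 25*d^2 + 12*d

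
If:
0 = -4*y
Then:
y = 0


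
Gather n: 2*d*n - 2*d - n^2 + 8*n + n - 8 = -2*d - n^2 + n*(2*d + 9) - 8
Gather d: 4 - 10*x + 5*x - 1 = 3 - 5*x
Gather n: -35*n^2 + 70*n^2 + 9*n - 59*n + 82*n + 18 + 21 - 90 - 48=35*n^2 + 32*n - 99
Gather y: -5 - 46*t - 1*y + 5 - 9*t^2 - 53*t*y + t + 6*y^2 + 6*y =-9*t^2 - 45*t + 6*y^2 + y*(5 - 53*t)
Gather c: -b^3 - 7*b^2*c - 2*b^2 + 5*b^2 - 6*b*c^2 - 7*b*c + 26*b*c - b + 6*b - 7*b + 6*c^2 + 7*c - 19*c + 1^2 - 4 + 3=-b^3 + 3*b^2 - 2*b + c^2*(6 - 6*b) + c*(-7*b^2 + 19*b - 12)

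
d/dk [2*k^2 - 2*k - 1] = 4*k - 2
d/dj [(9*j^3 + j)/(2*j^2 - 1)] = (18*j^4 - 29*j^2 - 1)/(4*j^4 - 4*j^2 + 1)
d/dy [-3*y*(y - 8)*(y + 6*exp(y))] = -18*y^2*exp(y) - 9*y^2 + 108*y*exp(y) + 48*y + 144*exp(y)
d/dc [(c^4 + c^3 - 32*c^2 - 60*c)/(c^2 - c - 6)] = 2*(c^3 - 5*c^2 + 3*c + 45)/(c^2 - 6*c + 9)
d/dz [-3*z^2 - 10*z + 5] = -6*z - 10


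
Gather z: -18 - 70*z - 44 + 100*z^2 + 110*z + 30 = 100*z^2 + 40*z - 32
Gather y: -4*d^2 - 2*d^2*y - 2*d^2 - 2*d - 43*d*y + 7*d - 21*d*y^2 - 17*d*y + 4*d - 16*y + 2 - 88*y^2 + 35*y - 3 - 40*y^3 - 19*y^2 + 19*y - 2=-6*d^2 + 9*d - 40*y^3 + y^2*(-21*d - 107) + y*(-2*d^2 - 60*d + 38) - 3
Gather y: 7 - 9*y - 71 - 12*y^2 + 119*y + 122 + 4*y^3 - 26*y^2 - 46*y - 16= 4*y^3 - 38*y^2 + 64*y + 42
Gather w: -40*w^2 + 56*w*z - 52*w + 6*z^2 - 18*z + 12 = -40*w^2 + w*(56*z - 52) + 6*z^2 - 18*z + 12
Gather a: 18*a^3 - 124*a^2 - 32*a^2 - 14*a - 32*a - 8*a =18*a^3 - 156*a^2 - 54*a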